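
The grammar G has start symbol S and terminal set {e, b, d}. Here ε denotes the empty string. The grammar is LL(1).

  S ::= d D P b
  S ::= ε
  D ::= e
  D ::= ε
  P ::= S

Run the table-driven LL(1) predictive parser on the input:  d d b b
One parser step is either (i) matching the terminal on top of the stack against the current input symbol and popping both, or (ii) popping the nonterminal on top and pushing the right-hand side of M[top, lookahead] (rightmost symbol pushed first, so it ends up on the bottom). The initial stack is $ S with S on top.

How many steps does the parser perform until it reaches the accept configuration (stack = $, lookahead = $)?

step 1: stack=$ S  input=d d b b $  — expand S ::= d D P b
step 2: stack=$ b P D d  input=d d b b $  — match d
step 3: stack=$ b P D  input=d b b $  — expand D ::= ε
step 4: stack=$ b P  input=d b b $  — expand P ::= S
step 5: stack=$ b S  input=d b b $  — expand S ::= d D P b
step 6: stack=$ b b P D d  input=d b b $  — match d
step 7: stack=$ b b P D  input=b b $  — expand D ::= ε
step 8: stack=$ b b P  input=b b $  — expand P ::= S
step 9: stack=$ b b S  input=b b $  — expand S ::= ε
step 10: stack=$ b b  input=b b $  — match b
step 11: stack=$ b  input=b $  — match b
Accept reached after 11 steps.

11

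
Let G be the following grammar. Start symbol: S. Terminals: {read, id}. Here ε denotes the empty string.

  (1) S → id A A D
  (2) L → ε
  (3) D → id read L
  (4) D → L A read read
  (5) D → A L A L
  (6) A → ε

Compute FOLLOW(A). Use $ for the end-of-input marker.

FIRST(S) = {id}
FIRST(L) = {ε}
FIRST(A) = {ε}
FIRST(D) = {ε, id, read}  (via L A read read, A L A L)
FOLLOW(S) includes $ since S is the start symbol.
FOLLOW(S): S appears on no right-hand side. Thus FOLLOW(S) = {$}.
FOLLOW(D): in S→id A A D, the suffix after D is empty, so FOLLOW(D) ⊇ FOLLOW(S) = {$}. Thus FOLLOW(D) = {$}.
FOLLOW(L): in D→id read L, the suffix after L is empty, so FOLLOW(L) ⊇ FOLLOW(D) = {$}; in D→L A read read, L is followed by A read read with FIRST {read}; in D→A L A L (occurrence 1), L is followed by A L with FIRST {ε}; in D→A L A L (occurrence 1), the suffix after L is nullable, so FOLLOW(L) ⊇ FOLLOW(D) = {$}; in D→A L A L (occurrence 2), the suffix after L is empty, so FOLLOW(L) ⊇ FOLLOW(D) = {$}. Thus FOLLOW(L) = {$, read}.
FOLLOW(A): in S→id A A D (occurrence 1), A is followed by A D with FIRST {ε, id, read}; in S→id A A D (occurrence 1), the suffix after A is nullable, so FOLLOW(A) ⊇ FOLLOW(S) = {$}; in S→id A A D (occurrence 2), A is followed by D with FIRST {ε, id, read}; in S→id A A D (occurrence 2), the suffix after A is nullable, so FOLLOW(A) ⊇ FOLLOW(S) = {$}; in D→L A read read, A is followed by read read with FIRST {read}; in D→A L A L (occurrence 1), A is followed by L A L with FIRST {ε}; in D→A L A L (occurrence 1), the suffix after A is nullable, so FOLLOW(A) ⊇ FOLLOW(D) = {$}; in D→A L A L (occurrence 2), A is followed by L with FIRST {ε}; in D→A L A L (occurrence 2), the suffix after A is nullable, so FOLLOW(A) ⊇ FOLLOW(D) = {$}. Thus FOLLOW(A) = {$, id, read}.

{$, id, read}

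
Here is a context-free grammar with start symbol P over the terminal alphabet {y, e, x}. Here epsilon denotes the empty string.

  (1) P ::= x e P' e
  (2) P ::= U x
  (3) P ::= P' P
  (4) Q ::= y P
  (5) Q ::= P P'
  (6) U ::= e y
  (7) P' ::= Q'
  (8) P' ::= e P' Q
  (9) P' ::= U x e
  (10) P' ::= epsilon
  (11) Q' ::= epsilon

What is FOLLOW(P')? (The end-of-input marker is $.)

FIRST(U) = {e}
FIRST(Q') = {epsilon}
FIRST(P') = {epsilon, e}  (via Q', U x e)
FIRST(P) = {e, x}  (via U x, P' P)
FIRST(Q) = {e, x, y}  (via P P')
FOLLOW(P) includes $ since P is the start symbol.
FOLLOW(U): in P::=U x, U is followed by x with FIRST {x}; in P'::=U x e, U is followed by x e with FIRST {x}. Thus FOLLOW(U) = {x}.
FOLLOW(P): in P::=P' P, the suffix after P is empty (adds nothing new); in Q::=y P, the suffix after P is empty, so FOLLOW(P) ⊇ FOLLOW(Q) = {e, x, y}; in Q::=P P', P is followed by P' with FIRST {epsilon, e}; in Q::=P P', the suffix after P is nullable, so FOLLOW(P) ⊇ FOLLOW(Q) = {e, x, y}. Thus FOLLOW(P) = {$, e, x, y}.
FOLLOW(Q): in P'::=e P' Q, the suffix after Q is empty, so FOLLOW(Q) ⊇ FOLLOW(P') = {e, x, y}. Thus FOLLOW(Q) = {e, x, y}.
FOLLOW(P'): in P::=x e P' e, P' is followed by e with FIRST {e}; in P::=P' P, P' is followed by P with FIRST {e, x}; in Q::=P P', the suffix after P' is empty, so FOLLOW(P') ⊇ FOLLOW(Q) = {e, x, y}; in P'::=e P' Q, P' is followed by Q with FIRST {e, x, y}. Thus FOLLOW(P') = {e, x, y}.
FOLLOW(Q'): in P'::=Q', the suffix after Q' is empty, so FOLLOW(Q') ⊇ FOLLOW(P') = {e, x, y}. Thus FOLLOW(Q') = {e, x, y}.

{e, x, y}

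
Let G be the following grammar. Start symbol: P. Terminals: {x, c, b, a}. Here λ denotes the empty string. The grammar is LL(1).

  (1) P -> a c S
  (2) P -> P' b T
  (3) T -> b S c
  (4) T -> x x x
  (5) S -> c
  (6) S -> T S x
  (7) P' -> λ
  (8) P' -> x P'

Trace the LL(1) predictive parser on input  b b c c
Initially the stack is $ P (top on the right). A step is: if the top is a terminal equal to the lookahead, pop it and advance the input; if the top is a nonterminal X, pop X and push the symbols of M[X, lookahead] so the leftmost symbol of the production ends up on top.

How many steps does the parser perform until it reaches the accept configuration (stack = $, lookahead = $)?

step 1: stack=$ P  input=b b c c $  — expand P -> P' b T
step 2: stack=$ T b P'  input=b b c c $  — expand P' -> λ
step 3: stack=$ T b  input=b b c c $  — match b
step 4: stack=$ T  input=b c c $  — expand T -> b S c
step 5: stack=$ c S b  input=b c c $  — match b
step 6: stack=$ c S  input=c c $  — expand S -> c
step 7: stack=$ c c  input=c c $  — match c
step 8: stack=$ c  input=c $  — match c
Accept reached after 8 steps.

8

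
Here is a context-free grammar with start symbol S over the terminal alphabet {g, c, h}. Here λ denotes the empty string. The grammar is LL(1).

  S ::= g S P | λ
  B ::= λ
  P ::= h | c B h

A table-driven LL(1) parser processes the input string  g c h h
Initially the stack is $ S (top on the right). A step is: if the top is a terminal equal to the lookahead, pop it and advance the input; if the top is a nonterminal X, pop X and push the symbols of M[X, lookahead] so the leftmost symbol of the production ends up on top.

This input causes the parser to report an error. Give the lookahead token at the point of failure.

h

step 1: stack=$ S  input=g c h h $  — expand S ::= g S P
step 2: stack=$ P S g  input=g c h h $  — match g
step 3: stack=$ P S  input=c h h $  — expand S ::= λ
step 4: stack=$ P  input=c h h $  — expand P ::= c B h
step 5: stack=$ h B c  input=c h h $  — match c
step 6: stack=$ h B  input=h h $  — expand B ::= λ
step 7: stack=$ h  input=h h $  — match h
step 8: stack=$  input=h $  — error: stack empty but input remains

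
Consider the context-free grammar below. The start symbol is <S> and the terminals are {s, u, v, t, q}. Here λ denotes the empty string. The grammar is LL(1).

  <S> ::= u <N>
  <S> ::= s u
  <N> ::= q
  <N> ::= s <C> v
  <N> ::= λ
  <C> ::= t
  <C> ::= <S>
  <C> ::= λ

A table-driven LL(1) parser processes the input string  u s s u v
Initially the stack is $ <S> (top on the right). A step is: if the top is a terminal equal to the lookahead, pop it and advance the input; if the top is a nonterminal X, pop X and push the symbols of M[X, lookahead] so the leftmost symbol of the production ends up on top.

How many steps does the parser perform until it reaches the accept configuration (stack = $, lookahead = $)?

step 1: stack=$ <S>  input=u s s u v $  — expand <S> ::= u <N>
step 2: stack=$ <N> u  input=u s s u v $  — match u
step 3: stack=$ <N>  input=s s u v $  — expand <N> ::= s <C> v
step 4: stack=$ v <C> s  input=s s u v $  — match s
step 5: stack=$ v <C>  input=s u v $  — expand <C> ::= <S>
step 6: stack=$ v <S>  input=s u v $  — expand <S> ::= s u
step 7: stack=$ v u s  input=s u v $  — match s
step 8: stack=$ v u  input=u v $  — match u
step 9: stack=$ v  input=v $  — match v
Accept reached after 9 steps.

9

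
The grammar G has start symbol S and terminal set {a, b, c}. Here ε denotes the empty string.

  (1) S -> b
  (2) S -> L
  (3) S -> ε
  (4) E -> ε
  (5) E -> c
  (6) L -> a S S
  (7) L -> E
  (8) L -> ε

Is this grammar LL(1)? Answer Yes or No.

No

FIRST(S) = {ε, a, b, c}
FIRST(E) = {ε, c}
FIRST(L) = {ε, a, c}
FOLLOW(S) = {$, a, b, c}
FOLLOW(E) = {$, a, b, c}
FOLLOW(L) = {$, a, b, c}
Cell M[E, c] receives both E -> ε and E -> c — the grammar is not LL(1).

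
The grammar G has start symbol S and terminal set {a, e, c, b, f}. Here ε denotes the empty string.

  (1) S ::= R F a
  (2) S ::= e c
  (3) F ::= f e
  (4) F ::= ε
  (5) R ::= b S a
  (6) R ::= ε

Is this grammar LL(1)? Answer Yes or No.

Yes

FIRST(S) = {a, b, e, f}
FIRST(F) = {ε, f}
FIRST(R) = {ε, b}
FOLLOW(S) = {$, a}
FOLLOW(F) = {a}
FOLLOW(R) = {a, f}
Each cell of M receives at most one production.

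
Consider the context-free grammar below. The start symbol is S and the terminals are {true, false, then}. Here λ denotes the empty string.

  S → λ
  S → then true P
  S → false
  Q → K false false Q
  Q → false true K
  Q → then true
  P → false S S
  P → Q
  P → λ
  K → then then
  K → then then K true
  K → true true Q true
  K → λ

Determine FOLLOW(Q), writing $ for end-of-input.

FIRST(S): from S→λ we get {λ}; from S→then true P we get {then}; from S→false we get {false}. So FIRST(S) = {λ, false, then}.
FIRST(K): from K→then then we get {then}; from K→then then K true we get {then}; from K→true true Q true we get {true}; from K→λ we get {λ}. So FIRST(K) = {λ, then, true}.
FIRST(Q): from Q→K false false Q we get {false, then, true}; from Q→false true K we get {false}; from Q→then true we get {then}. So FIRST(Q) = {false, then, true}.
FIRST(P): from P→false S S we get {false}; from P→Q we get {false, then, true}; from P→λ we get {λ}. So FIRST(P) = {λ, false, then, true}.
FOLLOW(S) includes $ since S is the start symbol.
FOLLOW(S): in P→false S S (occurrence 1), S is followed by S with FIRST {λ, false, then}; in P→false S S (occurrence 1), the suffix after S is nullable, so FOLLOW(S) ⊇ FOLLOW(P) = {$, false, then}; in P→false S S (occurrence 2), the suffix after S is empty, so FOLLOW(S) ⊇ FOLLOW(P) = {$, false, then}. Thus FOLLOW(S) = {$, false, then}.
FOLLOW(P): in S→then true P, the suffix after P is empty, so FOLLOW(P) ⊇ FOLLOW(S) = {$, false, then}. Thus FOLLOW(P) = {$, false, then}.
FOLLOW(Q): in Q→K false false Q, the suffix after Q is empty (adds nothing new); in P→Q, the suffix after Q is empty, so FOLLOW(Q) ⊇ FOLLOW(P) = {$, false, then}; in K→true true Q true, Q is followed by true with FIRST {true}. Thus FOLLOW(Q) = {$, false, then, true}.
FOLLOW(K): in Q→K false false Q, K is followed by false false Q with FIRST {false}; in Q→false true K, the suffix after K is empty, so FOLLOW(K) ⊇ FOLLOW(Q) = {$, false, then, true}; in K→then then K true, K is followed by true with FIRST {true}. Thus FOLLOW(K) = {$, false, then, true}.

{$, false, then, true}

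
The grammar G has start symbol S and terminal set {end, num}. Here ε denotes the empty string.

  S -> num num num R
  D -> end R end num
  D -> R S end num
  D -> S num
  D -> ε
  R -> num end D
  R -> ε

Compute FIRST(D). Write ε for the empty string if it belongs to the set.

FIRST(S) = {num}
FIRST(R) = {ε, num}
FIRST(D) = {ε, end, num}  (via R S end num, S num)

{ε, end, num}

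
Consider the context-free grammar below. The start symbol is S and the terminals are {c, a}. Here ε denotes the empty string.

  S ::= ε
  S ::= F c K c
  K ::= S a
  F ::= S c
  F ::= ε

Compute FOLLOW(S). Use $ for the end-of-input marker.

{$, a, c}

FIRST(S) = {ε, c}  (via F c K c)
FIRST(K) = {a, c}  (via S a)
FIRST(F) = {ε, c}  (via S c)
FOLLOW(S) includes $ since S is the start symbol.
FOLLOW(S): in K::=S a, S is followed by a with FIRST {a}; in F::=S c, S is followed by c with FIRST {c}. Thus FOLLOW(S) = {$, a, c}.
FOLLOW(K): in S::=F c K c, K is followed by c with FIRST {c}. Thus FOLLOW(K) = {c}.
FOLLOW(F): in S::=F c K c, F is followed by c K c with FIRST {c}. Thus FOLLOW(F) = {c}.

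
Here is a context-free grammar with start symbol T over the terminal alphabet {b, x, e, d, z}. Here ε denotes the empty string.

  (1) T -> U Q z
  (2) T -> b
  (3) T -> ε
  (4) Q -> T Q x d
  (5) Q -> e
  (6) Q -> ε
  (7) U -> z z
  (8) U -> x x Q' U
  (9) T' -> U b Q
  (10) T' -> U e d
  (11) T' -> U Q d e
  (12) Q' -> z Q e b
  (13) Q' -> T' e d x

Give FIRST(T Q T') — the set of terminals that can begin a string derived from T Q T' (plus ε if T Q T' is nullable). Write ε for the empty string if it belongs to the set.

FIRST(U): from U->z z we get {z}; from U->x x Q' U we get {x}. So FIRST(U) = {x, z}.
FIRST(T): from T->U Q z we get {x, z}; from T->b we get {b}; from T->ε we get {ε}. So FIRST(T) = {ε, b, x, z}.
FIRST(T'): from T'->U b Q we get {x, z}; from T'->U e d we get {x, z}; from T'->U Q d e we get {x, z}. So FIRST(T') = {x, z}.
FIRST(Q): from Q->T Q x d we get {b, e, x, z}; from Q->e we get {e}; from Q->ε we get {ε}. So FIRST(Q) = {ε, b, e, x, z}.
FIRST(Q'): from Q'->z Q e b we get {z}; from Q'->T' e d x we get {x, z}. So FIRST(Q') = {x, z}.
FIRST(T Q T'): take FIRST of each symbol in turn, carrying on past any symbol whose FIRST contains ε; result {b, e, x, z}.

{b, e, x, z}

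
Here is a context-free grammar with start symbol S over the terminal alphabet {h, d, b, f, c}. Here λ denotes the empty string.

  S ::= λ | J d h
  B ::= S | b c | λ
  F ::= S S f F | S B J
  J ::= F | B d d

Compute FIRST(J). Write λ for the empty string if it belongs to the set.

{b, d, f}

FIRST(S): from S::=λ we get {λ}; from S::=J d h we get {b, d, f}. So FIRST(S) = {λ, b, d, f}.
FIRST(B): from B::=S we get {λ, b, d, f}; from B::=b c we get {b}; from B::=λ we get {λ}. So FIRST(B) = {λ, b, d, f}.
FIRST(F): from F::=S S f F we get {b, d, f}; from F::=S B J we get {b, d, f}. So FIRST(F) = {b, d, f}.
FIRST(J): from J::=F we get {b, d, f}; from J::=B d d we get {b, d, f}. So FIRST(J) = {b, d, f}.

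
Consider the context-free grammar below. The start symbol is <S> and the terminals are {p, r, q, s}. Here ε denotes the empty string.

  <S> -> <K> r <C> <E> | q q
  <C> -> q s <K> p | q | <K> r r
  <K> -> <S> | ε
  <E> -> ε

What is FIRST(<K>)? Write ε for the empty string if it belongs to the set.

FIRST(<E>): from <E>->ε we get {ε}. So FIRST(<E>) = {ε}.
FIRST(<S>): from <S>-><K> r <C> <E> we get {q, r}; from <S>->q q we get {q}. So FIRST(<S>) = {q, r}.
FIRST(<K>): from <K>-><S> we get {q, r}; from <K>->ε we get {ε}. So FIRST(<K>) = {ε, q, r}.
FIRST(<C>): from <C>->q s <K> p we get {q}; from <C>->q we get {q}; from <C>-><K> r r we get {q, r}. So FIRST(<C>) = {q, r}.

{ε, q, r}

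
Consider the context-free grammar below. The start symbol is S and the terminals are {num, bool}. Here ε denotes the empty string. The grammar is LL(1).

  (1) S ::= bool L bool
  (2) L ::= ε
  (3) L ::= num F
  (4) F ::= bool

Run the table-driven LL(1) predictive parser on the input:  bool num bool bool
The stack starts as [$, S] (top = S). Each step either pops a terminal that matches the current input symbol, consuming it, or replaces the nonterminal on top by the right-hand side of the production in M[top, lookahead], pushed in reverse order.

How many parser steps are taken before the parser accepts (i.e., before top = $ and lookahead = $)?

7

step 1: stack=$ S  input=bool num bool bool $  — expand S ::= bool L bool
step 2: stack=$ bool L bool  input=bool num bool bool $  — match bool
step 3: stack=$ bool L  input=num bool bool $  — expand L ::= num F
step 4: stack=$ bool F num  input=num bool bool $  — match num
step 5: stack=$ bool F  input=bool bool $  — expand F ::= bool
step 6: stack=$ bool bool  input=bool bool $  — match bool
step 7: stack=$ bool  input=bool $  — match bool
Accept reached after 7 steps.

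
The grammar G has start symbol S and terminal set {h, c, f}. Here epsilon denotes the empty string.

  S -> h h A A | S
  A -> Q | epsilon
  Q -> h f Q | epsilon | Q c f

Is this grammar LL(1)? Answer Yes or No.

FIRST(S) = {h}
FIRST(A) = {epsilon, c, h}
FIRST(Q) = {epsilon, c, h}
FOLLOW(S) = {$}
FOLLOW(A) = {$, c, h}
FOLLOW(Q) = {$, c, h}
Cell M[A, $] receives both A -> Q and A -> epsilon — the grammar is not LL(1).

No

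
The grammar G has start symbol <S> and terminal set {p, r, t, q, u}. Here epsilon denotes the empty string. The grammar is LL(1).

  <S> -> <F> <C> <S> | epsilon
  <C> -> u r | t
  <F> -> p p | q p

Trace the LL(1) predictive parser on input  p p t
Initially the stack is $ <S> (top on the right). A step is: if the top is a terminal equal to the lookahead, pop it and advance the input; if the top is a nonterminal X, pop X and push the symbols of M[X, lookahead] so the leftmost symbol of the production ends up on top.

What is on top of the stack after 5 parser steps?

step 1: stack=$ <S>  input=p p t $  — expand <S> -> <F> <C> <S>
step 2: stack=$ <S> <C> <F>  input=p p t $  — expand <F> -> p p
step 3: stack=$ <S> <C> p p  input=p p t $  — match p
step 4: stack=$ <S> <C> p  input=p t $  — match p
step 5: stack=$ <S> <C>  input=t $  — expand <C> -> t
Stack after step 5: $ <S> t (top = t).

t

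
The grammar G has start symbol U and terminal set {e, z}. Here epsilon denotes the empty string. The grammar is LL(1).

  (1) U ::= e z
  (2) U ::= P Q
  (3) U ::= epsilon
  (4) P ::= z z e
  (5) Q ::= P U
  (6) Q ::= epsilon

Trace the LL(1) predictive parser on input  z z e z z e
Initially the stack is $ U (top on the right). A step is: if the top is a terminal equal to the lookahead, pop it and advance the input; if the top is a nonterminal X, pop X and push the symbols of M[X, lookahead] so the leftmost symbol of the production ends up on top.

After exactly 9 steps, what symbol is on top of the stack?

     Stack      Input          Action
  1  $ U        z z e z z e $  expand U ::= P Q
  2  $ Q P      z z e z z e $  expand P ::= z z e
  3  $ Q e z z  z z e z z e $  match z
  4  $ Q e z    z e z z e $    match z
  5  $ Q e      e z z e $      match e
  6  $ Q        z z e $        expand Q ::= P U
  7  $ U P      z z e $        expand P ::= z z e
  8  $ U e z z  z z e $        match z
  9  $ U e z    z e $          match z
Stack after step 9: $ U e (top = e).

e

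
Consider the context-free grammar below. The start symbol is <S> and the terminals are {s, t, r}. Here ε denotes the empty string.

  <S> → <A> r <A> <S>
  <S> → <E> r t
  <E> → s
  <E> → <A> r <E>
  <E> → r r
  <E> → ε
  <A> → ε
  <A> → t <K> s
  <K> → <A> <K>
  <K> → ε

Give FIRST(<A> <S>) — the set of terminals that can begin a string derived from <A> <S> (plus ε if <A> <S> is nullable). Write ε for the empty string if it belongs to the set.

FIRST(<A>) = {ε, t}
FIRST(<E>) = {ε, r, s, t}  (via <A> r <E>)
FIRST(<K>) = {ε, t}  (via <A> <K>)
FIRST(<S>) = {r, s, t}  (via <A> r <A> <S>, <E> r t)
FIRST(<A> <S>): take FIRST of each symbol in turn, carrying on past any symbol whose FIRST contains ε; result {r, s, t}.

{r, s, t}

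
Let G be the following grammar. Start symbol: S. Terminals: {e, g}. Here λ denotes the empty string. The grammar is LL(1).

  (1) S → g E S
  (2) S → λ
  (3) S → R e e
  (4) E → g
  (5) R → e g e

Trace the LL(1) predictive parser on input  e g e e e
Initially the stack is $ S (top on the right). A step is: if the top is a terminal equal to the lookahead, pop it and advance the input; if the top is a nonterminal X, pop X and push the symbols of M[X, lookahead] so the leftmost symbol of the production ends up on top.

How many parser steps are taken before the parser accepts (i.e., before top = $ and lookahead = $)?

step 1: stack=$ S  input=e g e e e $  — expand S → R e e
step 2: stack=$ e e R  input=e g e e e $  — expand R → e g e
step 3: stack=$ e e e g e  input=e g e e e $  — match e
step 4: stack=$ e e e g  input=g e e e $  — match g
step 5: stack=$ e e e  input=e e e $  — match e
step 6: stack=$ e e  input=e e $  — match e
step 7: stack=$ e  input=e $  — match e
Accept reached after 7 steps.

7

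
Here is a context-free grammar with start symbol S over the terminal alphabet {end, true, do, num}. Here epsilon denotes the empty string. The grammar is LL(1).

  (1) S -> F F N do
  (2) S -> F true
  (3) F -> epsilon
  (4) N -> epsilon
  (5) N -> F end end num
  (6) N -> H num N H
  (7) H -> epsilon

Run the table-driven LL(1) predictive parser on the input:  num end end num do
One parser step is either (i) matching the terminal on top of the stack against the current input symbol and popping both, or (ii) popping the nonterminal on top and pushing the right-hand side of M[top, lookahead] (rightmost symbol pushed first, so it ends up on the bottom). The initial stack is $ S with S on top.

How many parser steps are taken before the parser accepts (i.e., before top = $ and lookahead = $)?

step 1: stack=$ S  input=num end end num do $  — expand S -> F F N do
step 2: stack=$ do N F F  input=num end end num do $  — expand F -> epsilon
step 3: stack=$ do N F  input=num end end num do $  — expand F -> epsilon
step 4: stack=$ do N  input=num end end num do $  — expand N -> H num N H
step 5: stack=$ do H N num H  input=num end end num do $  — expand H -> epsilon
step 6: stack=$ do H N num  input=num end end num do $  — match num
step 7: stack=$ do H N  input=end end num do $  — expand N -> F end end num
step 8: stack=$ do H num end end F  input=end end num do $  — expand F -> epsilon
step 9: stack=$ do H num end end  input=end end num do $  — match end
step 10: stack=$ do H num end  input=end num do $  — match end
step 11: stack=$ do H num  input=num do $  — match num
step 12: stack=$ do H  input=do $  — expand H -> epsilon
step 13: stack=$ do  input=do $  — match do
Accept reached after 13 steps.

13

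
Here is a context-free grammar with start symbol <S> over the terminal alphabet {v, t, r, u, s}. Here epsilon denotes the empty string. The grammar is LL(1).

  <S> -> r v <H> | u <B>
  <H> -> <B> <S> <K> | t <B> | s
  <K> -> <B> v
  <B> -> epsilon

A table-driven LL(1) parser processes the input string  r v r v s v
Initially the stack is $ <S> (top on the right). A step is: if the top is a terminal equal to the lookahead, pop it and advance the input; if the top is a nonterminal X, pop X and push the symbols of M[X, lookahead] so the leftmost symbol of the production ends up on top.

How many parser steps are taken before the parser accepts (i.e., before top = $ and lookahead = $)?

13

step 1: stack=$ <S>  input=r v r v s v $  — expand <S> -> r v <H>
step 2: stack=$ <H> v r  input=r v r v s v $  — match r
step 3: stack=$ <H> v  input=v r v s v $  — match v
step 4: stack=$ <H>  input=r v s v $  — expand <H> -> <B> <S> <K>
step 5: stack=$ <K> <S> <B>  input=r v s v $  — expand <B> -> epsilon
step 6: stack=$ <K> <S>  input=r v s v $  — expand <S> -> r v <H>
step 7: stack=$ <K> <H> v r  input=r v s v $  — match r
step 8: stack=$ <K> <H> v  input=v s v $  — match v
step 9: stack=$ <K> <H>  input=s v $  — expand <H> -> s
step 10: stack=$ <K> s  input=s v $  — match s
step 11: stack=$ <K>  input=v $  — expand <K> -> <B> v
step 12: stack=$ v <B>  input=v $  — expand <B> -> epsilon
step 13: stack=$ v  input=v $  — match v
Accept reached after 13 steps.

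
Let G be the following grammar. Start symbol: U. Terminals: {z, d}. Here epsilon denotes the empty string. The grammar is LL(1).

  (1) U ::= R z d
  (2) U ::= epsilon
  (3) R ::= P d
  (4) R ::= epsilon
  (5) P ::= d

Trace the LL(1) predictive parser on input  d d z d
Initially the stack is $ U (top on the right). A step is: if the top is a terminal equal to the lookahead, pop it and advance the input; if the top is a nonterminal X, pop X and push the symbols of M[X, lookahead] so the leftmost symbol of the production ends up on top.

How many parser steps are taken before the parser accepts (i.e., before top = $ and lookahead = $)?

7

step 1: stack=$ U  input=d d z d $  — expand U ::= R z d
step 2: stack=$ d z R  input=d d z d $  — expand R ::= P d
step 3: stack=$ d z d P  input=d d z d $  — expand P ::= d
step 4: stack=$ d z d d  input=d d z d $  — match d
step 5: stack=$ d z d  input=d z d $  — match d
step 6: stack=$ d z  input=z d $  — match z
step 7: stack=$ d  input=d $  — match d
Accept reached after 7 steps.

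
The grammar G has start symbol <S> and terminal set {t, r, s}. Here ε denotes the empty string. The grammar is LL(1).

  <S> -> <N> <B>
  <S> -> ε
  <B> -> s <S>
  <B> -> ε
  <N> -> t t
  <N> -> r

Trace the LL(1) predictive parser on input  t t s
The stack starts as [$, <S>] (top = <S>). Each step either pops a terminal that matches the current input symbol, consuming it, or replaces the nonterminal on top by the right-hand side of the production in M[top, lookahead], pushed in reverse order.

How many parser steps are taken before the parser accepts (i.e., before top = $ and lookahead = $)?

7

     Stack      Input    Action
  1  $ <S>      t t s $  expand <S> -> <N> <B>
  2  $ <B> <N>  t t s $  expand <N> -> t t
  3  $ <B> t t  t t s $  match t
  4  $ <B> t    t s $    match t
  5  $ <B>      s $      expand <B> -> s <S>
  6  $ <S> s    s $      match s
  7  $ <S>      $        expand <S> -> ε
Accept reached after 7 steps.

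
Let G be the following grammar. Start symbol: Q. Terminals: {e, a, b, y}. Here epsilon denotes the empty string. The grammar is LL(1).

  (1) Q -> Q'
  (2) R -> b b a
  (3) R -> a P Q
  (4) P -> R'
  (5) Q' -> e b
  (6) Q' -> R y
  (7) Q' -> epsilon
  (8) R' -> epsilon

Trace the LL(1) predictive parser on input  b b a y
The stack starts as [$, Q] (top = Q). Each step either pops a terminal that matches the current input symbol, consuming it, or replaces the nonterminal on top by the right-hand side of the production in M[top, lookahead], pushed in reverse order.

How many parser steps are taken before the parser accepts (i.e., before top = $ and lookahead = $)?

step 1: stack=$ Q  input=b b a y $  — expand Q -> Q'
step 2: stack=$ Q'  input=b b a y $  — expand Q' -> R y
step 3: stack=$ y R  input=b b a y $  — expand R -> b b a
step 4: stack=$ y a b b  input=b b a y $  — match b
step 5: stack=$ y a b  input=b a y $  — match b
step 6: stack=$ y a  input=a y $  — match a
step 7: stack=$ y  input=y $  — match y
Accept reached after 7 steps.

7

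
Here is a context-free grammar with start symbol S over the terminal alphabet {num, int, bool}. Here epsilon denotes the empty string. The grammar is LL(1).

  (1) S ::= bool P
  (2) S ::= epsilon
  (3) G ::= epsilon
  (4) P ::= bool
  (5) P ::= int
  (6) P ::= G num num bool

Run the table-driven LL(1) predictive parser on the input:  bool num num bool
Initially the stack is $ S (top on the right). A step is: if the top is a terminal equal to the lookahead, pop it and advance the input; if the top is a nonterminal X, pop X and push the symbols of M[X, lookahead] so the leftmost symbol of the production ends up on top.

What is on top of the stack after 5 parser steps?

step 1: stack=$ S  input=bool num num bool $  — expand S ::= bool P
step 2: stack=$ P bool  input=bool num num bool $  — match bool
step 3: stack=$ P  input=num num bool $  — expand P ::= G num num bool
step 4: stack=$ bool num num G  input=num num bool $  — expand G ::= epsilon
step 5: stack=$ bool num num  input=num num bool $  — match num
Stack after step 5: $ bool num (top = num).

num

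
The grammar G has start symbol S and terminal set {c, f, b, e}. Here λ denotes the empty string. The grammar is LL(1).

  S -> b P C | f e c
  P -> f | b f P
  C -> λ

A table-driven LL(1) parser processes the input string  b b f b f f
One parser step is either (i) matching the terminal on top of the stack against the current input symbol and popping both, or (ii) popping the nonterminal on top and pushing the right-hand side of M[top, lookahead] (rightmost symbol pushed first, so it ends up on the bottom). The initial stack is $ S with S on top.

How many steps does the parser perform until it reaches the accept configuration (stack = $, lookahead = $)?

      Stack      Input          Action
   1  $ S        b b f b f f $  expand S -> b P C
   2  $ C P b    b b f b f f $  match b
   3  $ C P      b f b f f $    expand P -> b f P
   4  $ C P f b  b f b f f $    match b
   5  $ C P f    f b f f $      match f
   6  $ C P      b f f $        expand P -> b f P
   7  $ C P f b  b f f $        match b
   8  $ C P f    f f $          match f
   9  $ C P      f $            expand P -> f
  10  $ C f      f $            match f
  11  $ C        $              expand C -> λ
Accept reached after 11 steps.

11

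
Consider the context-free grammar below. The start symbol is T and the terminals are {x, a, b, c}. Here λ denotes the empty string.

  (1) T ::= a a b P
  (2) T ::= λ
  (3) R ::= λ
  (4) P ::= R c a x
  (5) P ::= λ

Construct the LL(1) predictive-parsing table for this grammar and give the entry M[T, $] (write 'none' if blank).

FIRST(T) = {λ, a}
FIRST(R) = {λ}
FIRST(P) = {λ, c}  (via R c a x)
FOLLOW(T) includes $ since T is the start symbol.
FOLLOW(T): T appears on no right-hand side. Thus FOLLOW(T) = {$}.
For T ::= a a b P: FIRST(a a b P) = {a}, so it goes in M[T, t] for t ∈ {a}.
For T ::= λ: FIRST(λ) = {λ}, so it goes in M[T, t] for t ∈ {}; since λ ∈ FIRST, also for every t ∈ FOLLOW(T) = {$}.

T ::= λ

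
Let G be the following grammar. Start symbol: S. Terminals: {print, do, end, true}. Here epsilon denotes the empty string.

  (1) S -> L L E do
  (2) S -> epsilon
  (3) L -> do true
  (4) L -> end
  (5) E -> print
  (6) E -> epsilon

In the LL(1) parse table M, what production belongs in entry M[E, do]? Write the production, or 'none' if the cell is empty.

E -> epsilon

FIRST(L): from L->do true we get {do}; from L->end we get {end}. So FIRST(L) = {do, end}.
FIRST(E): from E->print we get {print}; from E->epsilon we get {epsilon}. So FIRST(E) = {epsilon, print}.
FIRST(S): from S->L L E do we get {do, end}; from S->epsilon we get {epsilon}. So FIRST(S) = {epsilon, do, end}.
FOLLOW(S) includes $ since S is the start symbol.
FOLLOW(E): in S->L L E do, E is followed by do with FIRST {do}. Thus FOLLOW(E) = {do}.
For E -> print: FIRST(print) = {print}, so it goes in M[E, t] for t ∈ {print}.
For E -> epsilon: FIRST(epsilon) = {epsilon}, so it goes in M[E, t] for t ∈ {}; since epsilon ∈ FIRST, also for every t ∈ FOLLOW(E) = {do}.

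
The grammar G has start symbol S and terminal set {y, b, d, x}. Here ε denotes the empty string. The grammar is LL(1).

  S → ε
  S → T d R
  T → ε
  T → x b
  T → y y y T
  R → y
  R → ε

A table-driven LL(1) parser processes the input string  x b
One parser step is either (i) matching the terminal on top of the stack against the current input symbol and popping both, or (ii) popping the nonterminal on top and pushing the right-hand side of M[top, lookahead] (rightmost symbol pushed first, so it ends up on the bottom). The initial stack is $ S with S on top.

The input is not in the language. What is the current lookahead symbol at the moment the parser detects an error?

     Stack      Input  Action
  1  $ S        x b $  expand S → T d R
  2  $ R d T    x b $  expand T → x b
  3  $ R d b x  x b $  match x
  4  $ R d b    b $    match b
  5  $ R d      $      error: top is terminal d but lookahead is $

$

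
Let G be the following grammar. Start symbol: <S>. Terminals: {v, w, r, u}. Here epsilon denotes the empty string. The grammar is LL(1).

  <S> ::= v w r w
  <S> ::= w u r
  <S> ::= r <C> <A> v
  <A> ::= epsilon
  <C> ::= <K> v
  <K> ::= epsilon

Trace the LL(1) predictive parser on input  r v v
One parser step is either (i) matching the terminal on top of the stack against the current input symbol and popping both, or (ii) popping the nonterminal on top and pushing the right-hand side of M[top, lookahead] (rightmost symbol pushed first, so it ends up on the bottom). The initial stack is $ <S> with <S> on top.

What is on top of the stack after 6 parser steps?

v

     Stack          Input    Action
  1  $ <S>          r v v $  expand <S> ::= r <C> <A> v
  2  $ v <A> <C> r  r v v $  match r
  3  $ v <A> <C>    v v $    expand <C> ::= <K> v
  4  $ v <A> v <K>  v v $    expand <K> ::= epsilon
  5  $ v <A> v      v v $    match v
  6  $ v <A>        v $      expand <A> ::= epsilon
Stack after step 6: $ v (top = v).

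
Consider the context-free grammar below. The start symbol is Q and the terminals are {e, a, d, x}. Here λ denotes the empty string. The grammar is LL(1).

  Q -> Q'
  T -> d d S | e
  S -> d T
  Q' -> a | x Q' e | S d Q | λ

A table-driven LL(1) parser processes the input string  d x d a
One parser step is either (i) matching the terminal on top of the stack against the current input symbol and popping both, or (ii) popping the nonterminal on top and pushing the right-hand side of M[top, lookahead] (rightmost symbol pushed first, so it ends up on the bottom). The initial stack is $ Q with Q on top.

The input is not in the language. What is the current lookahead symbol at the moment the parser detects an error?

     Stack      Input      Action
  1  $ Q        d x d a $  expand Q -> Q'
  2  $ Q'       d x d a $  expand Q' -> S d Q
  3  $ Q d S    d x d a $  expand S -> d T
  4  $ Q d T d  d x d a $  match d
  5  $ Q d T    x d a $    error: M[T, x] is empty

x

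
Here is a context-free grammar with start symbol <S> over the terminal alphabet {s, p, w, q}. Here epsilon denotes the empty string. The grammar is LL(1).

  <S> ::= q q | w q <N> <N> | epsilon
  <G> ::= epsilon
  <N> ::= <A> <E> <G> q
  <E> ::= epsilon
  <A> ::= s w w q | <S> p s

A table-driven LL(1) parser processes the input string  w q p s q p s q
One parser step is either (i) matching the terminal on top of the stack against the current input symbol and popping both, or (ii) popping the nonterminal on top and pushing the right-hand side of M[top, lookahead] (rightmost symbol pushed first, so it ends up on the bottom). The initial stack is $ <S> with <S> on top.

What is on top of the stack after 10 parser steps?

step 1: stack=$ <S>  input=w q p s q p s q $  — expand <S> ::= w q <N> <N>
step 2: stack=$ <N> <N> q w  input=w q p s q p s q $  — match w
step 3: stack=$ <N> <N> q  input=q p s q p s q $  — match q
step 4: stack=$ <N> <N>  input=p s q p s q $  — expand <N> ::= <A> <E> <G> q
step 5: stack=$ <N> q <G> <E> <A>  input=p s q p s q $  — expand <A> ::= <S> p s
step 6: stack=$ <N> q <G> <E> s p <S>  input=p s q p s q $  — expand <S> ::= epsilon
step 7: stack=$ <N> q <G> <E> s p  input=p s q p s q $  — match p
step 8: stack=$ <N> q <G> <E> s  input=s q p s q $  — match s
step 9: stack=$ <N> q <G> <E>  input=q p s q $  — expand <E> ::= epsilon
step 10: stack=$ <N> q <G>  input=q p s q $  — expand <G> ::= epsilon
Stack after step 10: $ <N> q (top = q).

q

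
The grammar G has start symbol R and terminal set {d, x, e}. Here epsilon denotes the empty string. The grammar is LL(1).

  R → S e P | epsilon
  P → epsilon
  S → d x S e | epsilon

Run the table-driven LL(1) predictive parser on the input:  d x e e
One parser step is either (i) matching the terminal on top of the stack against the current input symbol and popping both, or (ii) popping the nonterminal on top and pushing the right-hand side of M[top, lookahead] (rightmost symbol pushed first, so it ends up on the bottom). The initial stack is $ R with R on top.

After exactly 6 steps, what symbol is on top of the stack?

     Stack          Input      Action
  1  $ R            d x e e $  expand R → S e P
  2  $ P e S        d x e e $  expand S → d x S e
  3  $ P e e S x d  d x e e $  match d
  4  $ P e e S x    x e e $    match x
  5  $ P e e S      e e $      expand S → epsilon
  6  $ P e e        e e $      match e
Stack after step 6: $ P e (top = e).

e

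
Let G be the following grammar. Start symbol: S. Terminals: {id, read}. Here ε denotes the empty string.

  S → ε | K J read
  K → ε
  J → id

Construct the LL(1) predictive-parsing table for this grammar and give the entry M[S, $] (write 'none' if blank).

FIRST(K): from K→ε we get {ε}. So FIRST(K) = {ε}.
FIRST(J): from J→id we get {id}. So FIRST(J) = {id}.
FIRST(S): from S→ε we get {ε}; from S→K J read we get {id}. So FIRST(S) = {ε, id}.
FOLLOW(S) includes $ since S is the start symbol.
FOLLOW(S): S appears on no right-hand side. Thus FOLLOW(S) = {$}.
For S → ε: FIRST(ε) = {ε}, so it goes in M[S, t] for t ∈ {}; since ε ∈ FIRST, also for every t ∈ FOLLOW(S) = {$}.
For S → K J read: FIRST(K J read) = {id}, so it goes in M[S, t] for t ∈ {id}.

S → ε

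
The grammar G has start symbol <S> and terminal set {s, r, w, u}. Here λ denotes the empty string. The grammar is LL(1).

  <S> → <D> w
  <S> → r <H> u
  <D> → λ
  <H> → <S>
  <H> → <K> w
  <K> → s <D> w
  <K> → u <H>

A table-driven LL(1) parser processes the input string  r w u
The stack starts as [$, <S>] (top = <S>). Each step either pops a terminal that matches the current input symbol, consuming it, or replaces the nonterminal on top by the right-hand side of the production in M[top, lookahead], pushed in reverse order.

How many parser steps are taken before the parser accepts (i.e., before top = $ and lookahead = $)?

7

     Stack      Input    Action
  1  $ <S>      r w u $  expand <S> → r <H> u
  2  $ u <H> r  r w u $  match r
  3  $ u <H>    w u $    expand <H> → <S>
  4  $ u <S>    w u $    expand <S> → <D> w
  5  $ u w <D>  w u $    expand <D> → λ
  6  $ u w      w u $    match w
  7  $ u        u $      match u
Accept reached after 7 steps.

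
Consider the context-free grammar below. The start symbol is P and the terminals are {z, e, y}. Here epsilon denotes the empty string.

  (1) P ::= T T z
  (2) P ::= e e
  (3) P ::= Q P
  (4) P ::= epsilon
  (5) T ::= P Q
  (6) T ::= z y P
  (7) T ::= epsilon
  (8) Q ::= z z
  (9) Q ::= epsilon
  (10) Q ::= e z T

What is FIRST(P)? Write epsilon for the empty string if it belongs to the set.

{epsilon, e, z}

FIRST(Q): from Q::=z z we get {z}; from Q::=epsilon we get {epsilon}; from Q::=e z T we get {e}. So FIRST(Q) = {epsilon, e, z}.
FIRST(P): from P::=T T z we get {e, z}; from P::=e e we get {e}; from P::=Q P we get {epsilon, e, z}; from P::=epsilon we get {epsilon}. So FIRST(P) = {epsilon, e, z}.
FIRST(T): from T::=P Q we get {epsilon, e, z}; from T::=z y P we get {z}; from T::=epsilon we get {epsilon}. So FIRST(T) = {epsilon, e, z}.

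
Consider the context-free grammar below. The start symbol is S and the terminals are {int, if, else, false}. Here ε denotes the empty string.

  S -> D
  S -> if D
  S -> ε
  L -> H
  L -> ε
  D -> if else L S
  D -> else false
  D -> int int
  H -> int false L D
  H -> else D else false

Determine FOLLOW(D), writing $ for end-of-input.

{$, else, if, int}

FIRST(D) = {else, if, int}
FIRST(H) = {else, int}
FIRST(S) = {ε, else, if, int}  (via D)
FIRST(L) = {ε, else, int}  (via H)
FOLLOW(S) includes $ since S is the start symbol.
FOLLOW(S): in D->if else L S, the suffix after S is empty, so FOLLOW(S) ⊇ FOLLOW(D) = {$, else, if, int}. Thus FOLLOW(S) = {$, else, if, int}.
FOLLOW(L): in D->if else L S, L is followed by S with FIRST {ε, else, if, int}; in D->if else L S, the suffix after L is nullable, so FOLLOW(L) ⊇ FOLLOW(D) = {$, else, if, int}; in H->int false L D, L is followed by D with FIRST {else, if, int}. Thus FOLLOW(L) = {$, else, if, int}.
FOLLOW(H): in L->H, the suffix after H is empty, so FOLLOW(H) ⊇ FOLLOW(L) = {$, else, if, int}. Thus FOLLOW(H) = {$, else, if, int}.
FOLLOW(D): in S->D, the suffix after D is empty, so FOLLOW(D) ⊇ FOLLOW(S) = {$, else, if, int}; in S->if D, the suffix after D is empty, so FOLLOW(D) ⊇ FOLLOW(S) = {$, else, if, int}; in H->int false L D, the suffix after D is empty, so FOLLOW(D) ⊇ FOLLOW(H) = {$, else, if, int}; in H->else D else false, D is followed by else false with FIRST {else}. Thus FOLLOW(D) = {$, else, if, int}.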